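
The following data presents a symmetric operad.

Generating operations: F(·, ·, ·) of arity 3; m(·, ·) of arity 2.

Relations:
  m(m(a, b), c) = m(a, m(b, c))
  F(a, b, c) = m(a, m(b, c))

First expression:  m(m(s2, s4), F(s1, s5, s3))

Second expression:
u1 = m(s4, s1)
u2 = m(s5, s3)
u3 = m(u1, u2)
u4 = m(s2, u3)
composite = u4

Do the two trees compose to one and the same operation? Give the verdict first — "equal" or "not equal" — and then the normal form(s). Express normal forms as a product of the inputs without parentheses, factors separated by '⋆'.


The first expression reduces to s2 ⋆ s4 ⋆ s1 ⋆ s5 ⋆ s3
The second expression reduces to s2 ⋆ s4 ⋆ s1 ⋆ s5 ⋆ s3
The normal forms match — equal.

equal — both sides give s2 ⋆ s4 ⋆ s1 ⋆ s5 ⋆ s3


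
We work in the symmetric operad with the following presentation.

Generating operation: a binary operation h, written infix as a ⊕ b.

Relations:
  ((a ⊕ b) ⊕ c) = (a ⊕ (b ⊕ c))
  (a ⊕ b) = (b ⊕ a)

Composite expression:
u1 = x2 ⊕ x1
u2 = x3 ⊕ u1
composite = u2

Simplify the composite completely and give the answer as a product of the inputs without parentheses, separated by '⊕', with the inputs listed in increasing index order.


x1 ⊕ x2 ⊕ x3

Reordering under h is free, so list the x-inputs canonically.
(x2 ⊕ x1) collapses to x2 ⊕ x1
(x3 ⊕ (x2 ⊕ x1)) collapses to x3 ⊕ x2 ⊕ x1
commutativity sorts the factors: x1 ⊕ x2 ⊕ x3


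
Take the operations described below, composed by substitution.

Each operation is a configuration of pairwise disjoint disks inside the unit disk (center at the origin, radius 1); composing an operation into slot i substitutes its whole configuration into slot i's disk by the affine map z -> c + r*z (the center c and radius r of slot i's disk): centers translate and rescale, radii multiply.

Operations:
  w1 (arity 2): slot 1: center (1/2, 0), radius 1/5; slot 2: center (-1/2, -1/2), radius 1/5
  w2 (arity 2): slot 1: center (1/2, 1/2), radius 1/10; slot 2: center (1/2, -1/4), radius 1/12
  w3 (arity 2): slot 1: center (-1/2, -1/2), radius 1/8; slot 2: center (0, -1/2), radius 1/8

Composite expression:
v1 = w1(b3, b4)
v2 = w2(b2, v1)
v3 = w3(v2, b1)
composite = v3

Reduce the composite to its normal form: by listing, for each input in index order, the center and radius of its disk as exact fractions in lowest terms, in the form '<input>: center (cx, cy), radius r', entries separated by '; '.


Only the slot chain above each b matters under w3; compose those maps.
input b2: composing its 2 substitution steps yields center (-7/16, -7/16), radius 1/80
input b3: composing its 3 substitution steps yields center (-83/192, -17/32), radius 1/480
input b4: composing its 3 substitution steps yields center (-85/192, -103/192), radius 1/480
input b1: composing its 1 substitution step yields center (0, -1/2), radius 1/8

b1: center (0, -1/2), radius 1/8; b2: center (-7/16, -7/16), radius 1/80; b3: center (-83/192, -17/32), radius 1/480; b4: center (-85/192, -103/192), radius 1/480


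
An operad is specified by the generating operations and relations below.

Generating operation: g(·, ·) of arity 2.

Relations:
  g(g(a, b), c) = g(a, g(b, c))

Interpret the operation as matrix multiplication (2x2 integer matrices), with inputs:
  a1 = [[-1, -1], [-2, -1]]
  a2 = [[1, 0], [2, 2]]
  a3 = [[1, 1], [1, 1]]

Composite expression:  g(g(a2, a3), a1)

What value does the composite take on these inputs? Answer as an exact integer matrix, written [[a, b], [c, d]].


[[-3, -2], [-12, -8]]


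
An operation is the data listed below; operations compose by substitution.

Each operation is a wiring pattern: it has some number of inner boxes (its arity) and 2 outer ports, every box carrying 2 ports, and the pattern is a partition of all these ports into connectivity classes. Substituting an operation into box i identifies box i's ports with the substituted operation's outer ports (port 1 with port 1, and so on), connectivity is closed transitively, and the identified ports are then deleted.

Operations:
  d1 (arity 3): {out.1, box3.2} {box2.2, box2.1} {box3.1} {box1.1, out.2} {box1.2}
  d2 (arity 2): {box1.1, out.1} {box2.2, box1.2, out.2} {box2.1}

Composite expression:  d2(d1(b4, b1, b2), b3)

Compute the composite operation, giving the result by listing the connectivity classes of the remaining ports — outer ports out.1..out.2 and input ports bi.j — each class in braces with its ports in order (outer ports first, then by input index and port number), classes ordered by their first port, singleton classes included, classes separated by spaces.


{out.1, b2.2} {out.2, b3.2, b4.1} {b1.1, b1.2} {b2.1} {b3.1} {b4.2}

Substituting into d2 glues patterns; closure does the rest.
after d1, the pattern on (b4, b1, b2) reads {out.1, b2.2} {out.2, b4.1} {b1.1, b1.2} {b2.1} {b4.2} (out.j = its outer ports)
after d2, the pattern on (b4, b1, b2, b3) reads {out.1, b2.2} {out.2, b3.2, b4.1} {b1.1, b1.2} {b2.1} {b3.1} {b4.2} (out.j = its outer ports)


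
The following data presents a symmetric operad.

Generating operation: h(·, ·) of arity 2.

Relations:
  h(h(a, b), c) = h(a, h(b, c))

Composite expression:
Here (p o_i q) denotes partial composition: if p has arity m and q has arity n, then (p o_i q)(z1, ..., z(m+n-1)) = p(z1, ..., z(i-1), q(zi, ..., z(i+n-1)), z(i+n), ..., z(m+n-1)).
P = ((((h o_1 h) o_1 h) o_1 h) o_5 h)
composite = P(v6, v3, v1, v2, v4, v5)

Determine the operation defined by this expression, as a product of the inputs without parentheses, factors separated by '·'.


v6 · v3 · v1 · v2 · v4 · v5


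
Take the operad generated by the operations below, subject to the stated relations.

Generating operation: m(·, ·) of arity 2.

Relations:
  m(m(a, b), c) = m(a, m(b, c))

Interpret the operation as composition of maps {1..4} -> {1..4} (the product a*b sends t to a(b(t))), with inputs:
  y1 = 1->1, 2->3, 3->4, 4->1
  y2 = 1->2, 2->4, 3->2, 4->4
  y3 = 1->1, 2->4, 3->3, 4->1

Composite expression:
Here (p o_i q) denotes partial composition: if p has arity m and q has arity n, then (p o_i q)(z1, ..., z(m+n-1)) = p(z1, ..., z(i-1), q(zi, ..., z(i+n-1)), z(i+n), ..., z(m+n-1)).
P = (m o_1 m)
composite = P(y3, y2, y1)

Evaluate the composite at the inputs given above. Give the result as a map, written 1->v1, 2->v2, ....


1->4, 2->4, 3->1, 4->4

m(y3, y2) = 1->4, 2->1, 3->4, 4->1
m(m(y3, y2), y1) = 1->4, 2->4, 3->1, 4->4


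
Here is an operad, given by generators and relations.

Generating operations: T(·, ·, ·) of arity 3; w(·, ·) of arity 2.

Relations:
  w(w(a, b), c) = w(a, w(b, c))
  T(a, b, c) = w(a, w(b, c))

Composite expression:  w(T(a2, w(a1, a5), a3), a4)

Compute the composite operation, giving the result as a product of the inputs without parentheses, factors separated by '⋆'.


Under associativity of w, the answer is the a's in reading order.
w(a1, a5) reduces to a1 ⋆ a5
T(a2, w(a1, a5), a3) reduces to a2 ⋆ a1 ⋆ a5 ⋆ a3
w(T(a2, w(a1, a5), a3), a4) reduces to a2 ⋆ a1 ⋆ a5 ⋆ a3 ⋆ a4

a2 ⋆ a1 ⋆ a5 ⋆ a3 ⋆ a4


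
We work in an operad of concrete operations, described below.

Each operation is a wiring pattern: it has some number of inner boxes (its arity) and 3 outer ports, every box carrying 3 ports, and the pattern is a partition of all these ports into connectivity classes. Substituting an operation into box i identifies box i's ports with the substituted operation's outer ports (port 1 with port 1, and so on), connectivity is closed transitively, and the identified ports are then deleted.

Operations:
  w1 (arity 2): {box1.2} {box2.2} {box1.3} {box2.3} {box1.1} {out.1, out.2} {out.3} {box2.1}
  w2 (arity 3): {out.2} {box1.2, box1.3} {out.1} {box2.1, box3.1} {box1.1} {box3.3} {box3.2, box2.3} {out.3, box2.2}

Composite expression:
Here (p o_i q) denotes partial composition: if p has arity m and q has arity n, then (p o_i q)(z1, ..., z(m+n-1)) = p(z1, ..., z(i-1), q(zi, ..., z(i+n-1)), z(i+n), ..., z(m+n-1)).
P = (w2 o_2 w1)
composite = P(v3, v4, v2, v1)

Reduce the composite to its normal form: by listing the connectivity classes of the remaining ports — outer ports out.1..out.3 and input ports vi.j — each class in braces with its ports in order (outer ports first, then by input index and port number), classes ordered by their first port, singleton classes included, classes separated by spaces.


{out.1} {out.2} {out.3, v1.1} {v1.2} {v1.3} {v2.1} {v2.2} {v2.3} {v3.1} {v3.2, v3.3} {v4.1} {v4.2} {v4.3}

Connectivity passes through glued w2-boundaries; trace each wire chain.
after w1, the pattern on (v4, v2) reads {out.1, out.2} {out.3} {v2.1} {v2.2} {v2.3} {v4.1} {v4.2} {v4.3} (out.j = its outer ports)
after w2, the pattern on (v3, v4, v2, v1) reads {out.1} {out.2} {out.3, v1.1} {v1.2} {v1.3} {v2.1} {v2.2} {v2.3} {v3.1} {v3.2, v3.3} {v4.1} {v4.2} {v4.3} (out.j = its outer ports)


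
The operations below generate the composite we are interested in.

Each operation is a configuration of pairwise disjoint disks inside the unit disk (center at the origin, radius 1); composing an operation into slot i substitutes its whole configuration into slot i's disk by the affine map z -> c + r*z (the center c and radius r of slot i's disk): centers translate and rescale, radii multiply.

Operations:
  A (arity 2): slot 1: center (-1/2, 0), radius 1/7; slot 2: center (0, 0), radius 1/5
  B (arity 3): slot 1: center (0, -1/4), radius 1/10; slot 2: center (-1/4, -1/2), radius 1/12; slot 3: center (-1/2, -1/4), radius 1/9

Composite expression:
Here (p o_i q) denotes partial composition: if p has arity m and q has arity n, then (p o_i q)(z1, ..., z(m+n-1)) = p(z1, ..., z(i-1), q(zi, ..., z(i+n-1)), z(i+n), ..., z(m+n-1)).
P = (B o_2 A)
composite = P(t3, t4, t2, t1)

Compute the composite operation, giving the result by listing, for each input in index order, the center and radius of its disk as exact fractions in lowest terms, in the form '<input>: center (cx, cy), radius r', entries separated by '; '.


t1: center (-1/2, -1/4), radius 1/9; t2: center (-1/4, -1/2), radius 1/60; t3: center (0, -1/4), radius 1/10; t4: center (-7/24, -1/2), radius 1/84

Affine substitution under B: radii multiply and t-centers shift.
input t3: composing its 1 substitution step yields center (0, -1/4), radius 1/10
input t4: composing its 2 substitution steps yields center (-7/24, -1/2), radius 1/84
input t2: composing its 2 substitution steps yields center (-1/4, -1/2), radius 1/60
input t1: composing its 1 substitution step yields center (-1/2, -1/4), radius 1/9


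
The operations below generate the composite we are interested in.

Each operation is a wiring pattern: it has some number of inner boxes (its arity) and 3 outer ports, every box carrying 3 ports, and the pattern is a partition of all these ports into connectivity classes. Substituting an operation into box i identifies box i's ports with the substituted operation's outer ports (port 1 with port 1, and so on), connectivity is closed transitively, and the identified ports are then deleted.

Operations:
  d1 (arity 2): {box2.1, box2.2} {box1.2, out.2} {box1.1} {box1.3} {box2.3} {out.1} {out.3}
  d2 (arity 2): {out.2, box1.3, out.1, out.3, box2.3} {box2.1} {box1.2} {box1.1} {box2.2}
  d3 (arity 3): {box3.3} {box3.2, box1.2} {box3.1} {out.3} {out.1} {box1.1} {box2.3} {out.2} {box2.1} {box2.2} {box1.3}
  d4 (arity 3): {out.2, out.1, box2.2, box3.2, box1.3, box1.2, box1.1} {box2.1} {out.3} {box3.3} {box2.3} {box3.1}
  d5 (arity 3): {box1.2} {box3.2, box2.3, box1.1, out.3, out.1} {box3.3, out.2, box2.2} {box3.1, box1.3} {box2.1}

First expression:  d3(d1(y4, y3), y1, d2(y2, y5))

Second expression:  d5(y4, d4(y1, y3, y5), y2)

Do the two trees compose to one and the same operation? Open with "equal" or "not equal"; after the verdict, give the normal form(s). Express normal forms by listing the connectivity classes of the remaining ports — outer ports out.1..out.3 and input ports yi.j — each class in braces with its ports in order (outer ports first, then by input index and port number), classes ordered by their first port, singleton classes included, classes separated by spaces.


not equal; the first gives {out.1} {out.2} {out.3} {y1.1} {y1.2} {y1.3} {y2.1} {y2.2} {y2.3, y4.2, y5.3} {y3.1, y3.2} {y3.3} {y4.1} {y4.3} {y5.1} {y5.2} and the second {out.1, out.3, y2.2, y4.1} {out.2, y1.1, y1.2, y1.3, y2.3, y3.2, y5.2} {y2.1, y4.3} {y3.1} {y3.3} {y4.2} {y5.1} {y5.3}

The first composite normalizes to {out.1} {out.2} {out.3} {y1.1} {y1.2} {y1.3} {y2.1} {y2.2} {y2.3, y4.2, y5.3} {y3.1, y3.2} {y3.3} {y4.1} {y4.3} {y5.1} {y5.2}
The second composite normalizes to {out.1, out.3, y2.2, y4.1} {out.2, y1.1, y1.2, y1.3, y2.3, y3.2, y5.2} {y2.1, y4.3} {y3.1} {y3.3} {y4.2} {y5.1} {y5.3}
No match — not equal.


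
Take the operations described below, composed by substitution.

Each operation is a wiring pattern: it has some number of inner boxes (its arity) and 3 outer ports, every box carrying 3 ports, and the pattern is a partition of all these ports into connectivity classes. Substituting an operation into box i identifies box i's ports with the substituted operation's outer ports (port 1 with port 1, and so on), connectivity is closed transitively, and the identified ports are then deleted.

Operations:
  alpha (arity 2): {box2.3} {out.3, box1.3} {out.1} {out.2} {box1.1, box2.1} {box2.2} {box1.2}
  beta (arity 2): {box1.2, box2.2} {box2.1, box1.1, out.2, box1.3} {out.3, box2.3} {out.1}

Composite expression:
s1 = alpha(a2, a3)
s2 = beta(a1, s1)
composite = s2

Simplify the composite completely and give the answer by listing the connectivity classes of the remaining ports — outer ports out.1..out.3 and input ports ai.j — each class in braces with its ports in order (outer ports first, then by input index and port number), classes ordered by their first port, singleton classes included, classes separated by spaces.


Connectivity passes through glued beta-boundaries; trace each wire chain.
composing alpha on (a2, a3), with out.j its own outer ports: {out.1} {out.2} {out.3, a2.3} {a2.1, a3.1} {a2.2} {a3.2} {a3.3}
composing beta on (a1, a2, a3), with out.j its own outer ports: {out.1} {out.2, a1.1, a1.3} {out.3, a2.3} {a1.2} {a2.1, a3.1} {a2.2} {a3.2} {a3.3}

{out.1} {out.2, a1.1, a1.3} {out.3, a2.3} {a1.2} {a2.1, a3.1} {a2.2} {a3.2} {a3.3}


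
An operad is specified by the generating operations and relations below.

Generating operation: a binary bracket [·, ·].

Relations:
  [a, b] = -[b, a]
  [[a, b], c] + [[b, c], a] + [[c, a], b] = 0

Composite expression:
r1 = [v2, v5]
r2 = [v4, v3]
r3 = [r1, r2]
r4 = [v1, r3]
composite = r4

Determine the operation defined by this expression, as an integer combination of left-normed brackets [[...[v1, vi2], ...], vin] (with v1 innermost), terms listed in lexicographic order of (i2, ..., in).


-[[[[v1, v2], v5], v3], v4] + [[[[v1, v2], v5], v4], v3] + [[[[v1, v3], v4], v2], v5] - [[[[v1, v3], v4], v5], v2] - [[[[v1, v4], v3], v2], v5] + [[[[v1, v4], v3], v5], v2] + [[[[v1, v5], v2], v3], v4] - [[[[v1, v5], v2], v4], v3]

A multilinear Lie element is pinned by v1-initial words (v1 innermost).
Composite bracket: [v1, [[v2, v5], [v4, v3]]]
Expanding via [a, b] = ab - ba: 16 signed words (2^4 = 16).
Only words starting with v1 matter:
  from v1v2v5v3v4, sign -1: term -[[[[v1, v2], v5], v3], v4]
  from v1v2v5v4v3, sign +1: term +[[[[v1, v2], v5], v4], v3]
  from v1v3v4v2v5, sign +1: term +[[[[v1, v3], v4], v2], v5]
  from v1v3v4v5v2, sign -1: term -[[[[v1, v3], v4], v5], v2]
  from v1v4v3v2v5, sign -1: term -[[[[v1, v4], v3], v2], v5]
  from v1v4v3v5v2, sign +1: term +[[[[v1, v4], v3], v5], v2]
  from v1v5v2v3v4, sign +1: term +[[[[v1, v5], v2], v3], v4]
  from v1v5v2v4v3, sign -1: term -[[[[v1, v5], v2], v4], v3]


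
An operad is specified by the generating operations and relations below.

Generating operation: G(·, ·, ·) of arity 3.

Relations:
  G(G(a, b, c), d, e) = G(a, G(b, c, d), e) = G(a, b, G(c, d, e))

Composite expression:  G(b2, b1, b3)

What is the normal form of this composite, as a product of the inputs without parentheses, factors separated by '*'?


b2 * b1 * b3

Associativity of G dissolves the nesting; only the b-input order survives.
G(b2, b1, b3) collapses to b2 * b1 * b3


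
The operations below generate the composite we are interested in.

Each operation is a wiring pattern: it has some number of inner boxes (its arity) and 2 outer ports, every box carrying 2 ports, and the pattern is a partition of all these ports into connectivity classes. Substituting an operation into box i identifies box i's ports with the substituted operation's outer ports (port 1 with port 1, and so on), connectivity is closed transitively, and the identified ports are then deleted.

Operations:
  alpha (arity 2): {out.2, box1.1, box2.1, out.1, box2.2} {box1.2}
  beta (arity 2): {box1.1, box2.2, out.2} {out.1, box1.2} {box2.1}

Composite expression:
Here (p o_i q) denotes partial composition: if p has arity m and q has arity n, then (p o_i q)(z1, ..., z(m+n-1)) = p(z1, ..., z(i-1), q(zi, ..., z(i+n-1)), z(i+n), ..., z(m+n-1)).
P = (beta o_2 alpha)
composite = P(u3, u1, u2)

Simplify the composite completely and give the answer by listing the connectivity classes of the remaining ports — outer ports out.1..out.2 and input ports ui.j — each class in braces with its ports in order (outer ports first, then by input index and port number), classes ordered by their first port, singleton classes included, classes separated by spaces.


{out.1, u3.2} {out.2, u1.1, u2.1, u2.2, u3.1} {u1.2}

Substituting into beta glues patterns; closure does the rest.
after alpha, the pattern on (u1, u2) reads {out.1, out.2, u1.1, u2.1, u2.2} {u1.2} (out.j = its outer ports)
after beta, the pattern on (u3, u1, u2) reads {out.1, u3.2} {out.2, u1.1, u2.1, u2.2, u3.1} {u1.2} (out.j = its outer ports)


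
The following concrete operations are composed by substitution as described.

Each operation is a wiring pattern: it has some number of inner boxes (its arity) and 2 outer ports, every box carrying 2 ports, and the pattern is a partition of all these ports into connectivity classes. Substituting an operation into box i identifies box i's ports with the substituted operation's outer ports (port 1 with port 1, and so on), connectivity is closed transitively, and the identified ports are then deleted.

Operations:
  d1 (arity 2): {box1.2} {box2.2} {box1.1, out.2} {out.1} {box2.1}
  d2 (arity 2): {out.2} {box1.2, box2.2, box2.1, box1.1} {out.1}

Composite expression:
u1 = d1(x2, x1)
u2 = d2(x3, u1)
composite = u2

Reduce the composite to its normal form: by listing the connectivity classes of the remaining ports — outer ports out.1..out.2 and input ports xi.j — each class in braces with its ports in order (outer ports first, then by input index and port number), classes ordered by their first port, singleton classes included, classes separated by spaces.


{out.1} {out.2} {x1.1} {x1.2} {x2.1, x3.1, x3.2} {x2.2}

Two ports join when wires chain via d2-identified ports.
stage d1: inputs (x2, x1), connectivity {out.1} {out.2, x2.1} {x1.1} {x1.2} {x2.2}, out.j its boundary
stage d2: inputs (x3, x2, x1), connectivity {out.1} {out.2} {x1.1} {x1.2} {x2.1, x3.1, x3.2} {x2.2}, out.j its boundary


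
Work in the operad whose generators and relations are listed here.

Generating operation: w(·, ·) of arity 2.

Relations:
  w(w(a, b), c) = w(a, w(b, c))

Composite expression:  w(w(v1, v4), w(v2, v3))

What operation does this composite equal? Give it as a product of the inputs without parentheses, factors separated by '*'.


Under associativity of w, the answer is the v's in reading order.
w(v1, v4) unparenthesizes to v1 * v4
w(v2, v3) unparenthesizes to v2 * v3
w(w(v1, v4), w(v2, v3)) unparenthesizes to v1 * v4 * v2 * v3

v1 * v4 * v2 * v3


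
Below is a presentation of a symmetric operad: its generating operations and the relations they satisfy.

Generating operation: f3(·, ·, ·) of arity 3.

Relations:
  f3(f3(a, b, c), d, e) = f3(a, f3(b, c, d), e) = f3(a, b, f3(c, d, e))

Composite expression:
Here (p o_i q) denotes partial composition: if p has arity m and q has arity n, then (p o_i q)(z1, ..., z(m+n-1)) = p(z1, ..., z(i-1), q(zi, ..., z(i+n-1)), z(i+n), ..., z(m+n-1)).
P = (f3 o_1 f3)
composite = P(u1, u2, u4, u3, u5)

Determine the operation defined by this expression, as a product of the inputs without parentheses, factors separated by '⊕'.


u1 ⊕ u2 ⊕ u4 ⊕ u3 ⊕ u5

Every regrouping of f3 is equal, so read the u-inputs in written order.
f3(u1, u2, u4) collapses to u1 ⊕ u2 ⊕ u4
f3(f3(u1, u2, u4), u3, u5) collapses to u1 ⊕ u2 ⊕ u4 ⊕ u3 ⊕ u5


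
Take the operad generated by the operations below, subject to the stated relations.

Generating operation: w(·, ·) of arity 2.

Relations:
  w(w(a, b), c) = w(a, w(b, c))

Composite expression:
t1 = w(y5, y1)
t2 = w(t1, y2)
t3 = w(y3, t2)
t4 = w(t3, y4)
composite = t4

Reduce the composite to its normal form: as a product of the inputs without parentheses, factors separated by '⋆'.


y3 ⋆ y5 ⋆ y1 ⋆ y2 ⋆ y4

Key point: w is associative — brackets drop, the y-order remains.
w(y5, y1) spells out as y5 ⋆ y1
w(w(y5, y1), y2) spells out as y5 ⋆ y1 ⋆ y2
w(y3, w(w(y5, y1), y2)) spells out as y3 ⋆ y5 ⋆ y1 ⋆ y2
w(w(y3, w(w(y5, y1), y2)), y4) spells out as y3 ⋆ y5 ⋆ y1 ⋆ y2 ⋆ y4


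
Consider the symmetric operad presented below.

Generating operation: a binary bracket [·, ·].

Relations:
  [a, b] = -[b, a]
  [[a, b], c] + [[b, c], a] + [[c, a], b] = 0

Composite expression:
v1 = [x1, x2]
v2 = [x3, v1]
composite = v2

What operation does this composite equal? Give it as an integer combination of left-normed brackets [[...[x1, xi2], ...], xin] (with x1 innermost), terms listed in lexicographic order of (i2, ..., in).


In the tensor algebra, words opening x1 carry the x1-anchored form.
Composite bracket: [x3, [x1, x2]]
The bracket unfolds into 4 signed words via [a, b] = ab - ba (2^2 = 4).
Collect the words opening with x1:
  the word x1x2x3 carries sign -1 and contributes -[[x1, x2], x3]

-[[x1, x2], x3]


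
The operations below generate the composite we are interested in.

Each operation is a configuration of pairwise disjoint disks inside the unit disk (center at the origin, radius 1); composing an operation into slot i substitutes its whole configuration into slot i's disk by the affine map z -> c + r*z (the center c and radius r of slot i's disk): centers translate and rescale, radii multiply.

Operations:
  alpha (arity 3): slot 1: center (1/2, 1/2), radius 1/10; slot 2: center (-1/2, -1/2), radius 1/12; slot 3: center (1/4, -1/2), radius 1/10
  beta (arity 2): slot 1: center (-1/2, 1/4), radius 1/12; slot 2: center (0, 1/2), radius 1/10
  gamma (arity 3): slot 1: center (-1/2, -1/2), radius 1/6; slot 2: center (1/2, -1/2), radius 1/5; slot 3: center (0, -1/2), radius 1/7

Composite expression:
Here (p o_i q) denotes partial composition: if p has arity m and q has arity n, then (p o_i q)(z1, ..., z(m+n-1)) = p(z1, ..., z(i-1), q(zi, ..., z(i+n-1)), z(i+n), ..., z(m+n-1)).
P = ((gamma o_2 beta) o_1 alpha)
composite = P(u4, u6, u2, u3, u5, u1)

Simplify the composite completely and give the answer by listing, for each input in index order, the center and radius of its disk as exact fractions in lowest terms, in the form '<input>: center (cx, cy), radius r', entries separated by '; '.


u1: center (0, -1/2), radius 1/7; u2: center (-11/24, -7/12), radius 1/60; u3: center (2/5, -9/20), radius 1/60; u4: center (-5/12, -5/12), radius 1/60; u5: center (1/2, -2/5), radius 1/50; u6: center (-7/12, -7/12), radius 1/72

Nesting under gamma composes maps z -> c + r*z down each u-path.
input u4: composing its 2 substitution steps yields center (-5/12, -5/12), radius 1/60
input u6: composing its 2 substitution steps yields center (-7/12, -7/12), radius 1/72
input u2: composing its 2 substitution steps yields center (-11/24, -7/12), radius 1/60
input u3: composing its 2 substitution steps yields center (2/5, -9/20), radius 1/60
input u5: composing its 2 substitution steps yields center (1/2, -2/5), radius 1/50
input u1: composing its 1 substitution step yields center (0, -1/2), radius 1/7


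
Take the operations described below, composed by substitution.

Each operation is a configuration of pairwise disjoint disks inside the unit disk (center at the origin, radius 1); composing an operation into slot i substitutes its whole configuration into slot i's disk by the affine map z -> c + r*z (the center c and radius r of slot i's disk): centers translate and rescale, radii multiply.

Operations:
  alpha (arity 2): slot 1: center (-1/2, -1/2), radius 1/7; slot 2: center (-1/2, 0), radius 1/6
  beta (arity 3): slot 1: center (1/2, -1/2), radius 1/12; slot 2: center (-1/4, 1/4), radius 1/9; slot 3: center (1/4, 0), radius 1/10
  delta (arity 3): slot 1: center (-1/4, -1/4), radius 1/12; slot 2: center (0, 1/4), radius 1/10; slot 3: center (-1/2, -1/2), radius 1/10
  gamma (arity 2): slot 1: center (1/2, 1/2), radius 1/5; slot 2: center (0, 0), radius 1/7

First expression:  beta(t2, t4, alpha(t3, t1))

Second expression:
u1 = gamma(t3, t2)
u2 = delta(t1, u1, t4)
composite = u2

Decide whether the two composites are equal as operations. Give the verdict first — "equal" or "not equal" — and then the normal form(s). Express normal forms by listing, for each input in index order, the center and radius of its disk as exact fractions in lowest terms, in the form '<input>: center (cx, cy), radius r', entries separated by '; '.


not equal — first t1: center (1/5, 0), radius 1/60; t2: center (1/2, -1/2), radius 1/12; t3: center (1/5, -1/20), radius 1/70; t4: center (-1/4, 1/4), radius 1/9, second t1: center (-1/4, -1/4), radius 1/12; t2: center (0, 1/4), radius 1/70; t3: center (1/20, 3/10), radius 1/50; t4: center (-1/2, -1/2), radius 1/10

The first composite normalizes to t1: center (1/5, 0), radius 1/60; t2: center (1/2, -1/2), radius 1/12; t3: center (1/5, -1/20), radius 1/70; t4: center (-1/4, 1/4), radius 1/9
The second composite normalizes to t1: center (-1/4, -1/4), radius 1/12; t2: center (0, 1/4), radius 1/70; t3: center (1/20, 3/10), radius 1/50; t4: center (-1/2, -1/2), radius 1/10
Distinct normal forms: not equal.


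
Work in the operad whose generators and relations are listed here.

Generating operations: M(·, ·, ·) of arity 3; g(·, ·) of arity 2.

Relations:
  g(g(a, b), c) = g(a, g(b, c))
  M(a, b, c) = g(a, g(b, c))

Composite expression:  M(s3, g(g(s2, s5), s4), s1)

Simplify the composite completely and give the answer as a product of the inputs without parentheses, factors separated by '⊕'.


s3 ⊕ s2 ⊕ s5 ⊕ s4 ⊕ s1

The M-tree's shape is irrelevant; the s-reading-order decides.
g(s2, s5) spells out as s2 ⊕ s5
g(g(s2, s5), s4) spells out as s2 ⊕ s5 ⊕ s4
M(s3, g(g(s2, s5), s4), s1) spells out as s3 ⊕ s2 ⊕ s5 ⊕ s4 ⊕ s1


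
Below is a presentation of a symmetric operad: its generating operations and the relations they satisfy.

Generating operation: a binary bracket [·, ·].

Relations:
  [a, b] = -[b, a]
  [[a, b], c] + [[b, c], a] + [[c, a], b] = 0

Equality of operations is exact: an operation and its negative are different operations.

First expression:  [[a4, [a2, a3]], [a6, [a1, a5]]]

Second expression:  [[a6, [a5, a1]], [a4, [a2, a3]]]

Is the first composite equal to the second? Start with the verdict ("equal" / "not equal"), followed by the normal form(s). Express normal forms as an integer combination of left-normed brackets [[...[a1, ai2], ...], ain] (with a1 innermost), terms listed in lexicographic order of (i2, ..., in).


equal; the common form is -[[[[[a1, a5], a6], a2], a3], a4] + [[[[[a1, a5], a6], a3], a2], a4] + [[[[[a1, a5], a6], a4], a2], a3] - [[[[[a1, a5], a6], a4], a3], a2]

In normal form, the first expression is -[[[[[a1, a5], a6], a2], a3], a4] + [[[[[a1, a5], a6], a3], a2], a4] + [[[[[a1, a5], a6], a4], a2], a3] - [[[[[a1, a5], a6], a4], a3], a2]
In normal form, the second expression is -[[[[[a1, a5], a6], a2], a3], a4] + [[[[[a1, a5], a6], a3], a2], a4] + [[[[[a1, a5], a6], a4], a2], a3] - [[[[[a1, a5], a6], a4], a3], a2]
One common form — equal.


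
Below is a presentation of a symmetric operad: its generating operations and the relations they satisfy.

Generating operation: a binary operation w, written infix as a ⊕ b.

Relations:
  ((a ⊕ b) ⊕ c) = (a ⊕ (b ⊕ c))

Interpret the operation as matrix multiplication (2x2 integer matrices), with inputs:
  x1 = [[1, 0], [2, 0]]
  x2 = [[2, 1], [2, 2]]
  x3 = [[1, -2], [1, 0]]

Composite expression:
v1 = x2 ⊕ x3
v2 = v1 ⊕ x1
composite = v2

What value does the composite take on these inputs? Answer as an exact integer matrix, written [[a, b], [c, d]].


(x2 ⊕ x3) = [[3, -4], [4, -4]]
((x2 ⊕ x3) ⊕ x1) = [[-5, 0], [-4, 0]]

[[-5, 0], [-4, 0]]


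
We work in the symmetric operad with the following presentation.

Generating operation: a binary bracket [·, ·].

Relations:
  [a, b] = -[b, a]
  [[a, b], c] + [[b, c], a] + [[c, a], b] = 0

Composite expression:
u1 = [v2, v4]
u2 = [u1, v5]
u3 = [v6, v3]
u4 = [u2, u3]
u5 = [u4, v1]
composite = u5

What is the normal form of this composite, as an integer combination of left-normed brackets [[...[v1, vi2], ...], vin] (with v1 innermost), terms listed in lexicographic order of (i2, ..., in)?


In the tensor algebra, words opening v1 carry the v1-anchored form.
Composite bracket: [[[[v2, v4], v5], [v6, v3]], v1]
The bracket unfolds into 32 signed words via [a, b] = ab - ba (2^5 = 32).
Collect the words opening with v1:
  sign of v1v2v4v5v3v6 is +1, so it contributes +[[[[[v1, v2], v4], v5], v3], v6]
  sign of v1v2v4v5v6v3 is -1, so it contributes -[[[[[v1, v2], v4], v5], v6], v3]
  sign of v1v3v6v2v4v5 is -1, so it contributes -[[[[[v1, v3], v6], v2], v4], v5]
  sign of v1v3v6v4v2v5 is +1, so it contributes +[[[[[v1, v3], v6], v4], v2], v5]
  sign of v1v3v6v5v2v4 is +1, so it contributes +[[[[[v1, v3], v6], v5], v2], v4]
  sign of v1v3v6v5v4v2 is -1, so it contributes -[[[[[v1, v3], v6], v5], v4], v2]
  sign of v1v4v2v5v3v6 is -1, so it contributes -[[[[[v1, v4], v2], v5], v3], v6]
  sign of v1v4v2v5v6v3 is +1, so it contributes +[[[[[v1, v4], v2], v5], v6], v3]
  sign of v1v5v2v4v3v6 is -1, so it contributes -[[[[[v1, v5], v2], v4], v3], v6]
  sign of v1v5v2v4v6v3 is +1, so it contributes +[[[[[v1, v5], v2], v4], v6], v3]
  sign of v1v5v4v2v3v6 is +1, so it contributes +[[[[[v1, v5], v4], v2], v3], v6]
  sign of v1v5v4v2v6v3 is -1, so it contributes -[[[[[v1, v5], v4], v2], v6], v3]
  sign of v1v6v3v2v4v5 is +1, so it contributes +[[[[[v1, v6], v3], v2], v4], v5]
  sign of v1v6v3v4v2v5 is -1, so it contributes -[[[[[v1, v6], v3], v4], v2], v5]
  sign of v1v6v3v5v2v4 is -1, so it contributes -[[[[[v1, v6], v3], v5], v2], v4]
  sign of v1v6v3v5v4v2 is +1, so it contributes +[[[[[v1, v6], v3], v5], v4], v2]

[[[[[v1, v2], v4], v5], v3], v6] - [[[[[v1, v2], v4], v5], v6], v3] - [[[[[v1, v3], v6], v2], v4], v5] + [[[[[v1, v3], v6], v4], v2], v5] + [[[[[v1, v3], v6], v5], v2], v4] - [[[[[v1, v3], v6], v5], v4], v2] - [[[[[v1, v4], v2], v5], v3], v6] + [[[[[v1, v4], v2], v5], v6], v3] - [[[[[v1, v5], v2], v4], v3], v6] + [[[[[v1, v5], v2], v4], v6], v3] + [[[[[v1, v5], v4], v2], v3], v6] - [[[[[v1, v5], v4], v2], v6], v3] + [[[[[v1, v6], v3], v2], v4], v5] - [[[[[v1, v6], v3], v4], v2], v5] - [[[[[v1, v6], v3], v5], v2], v4] + [[[[[v1, v6], v3], v5], v4], v2]


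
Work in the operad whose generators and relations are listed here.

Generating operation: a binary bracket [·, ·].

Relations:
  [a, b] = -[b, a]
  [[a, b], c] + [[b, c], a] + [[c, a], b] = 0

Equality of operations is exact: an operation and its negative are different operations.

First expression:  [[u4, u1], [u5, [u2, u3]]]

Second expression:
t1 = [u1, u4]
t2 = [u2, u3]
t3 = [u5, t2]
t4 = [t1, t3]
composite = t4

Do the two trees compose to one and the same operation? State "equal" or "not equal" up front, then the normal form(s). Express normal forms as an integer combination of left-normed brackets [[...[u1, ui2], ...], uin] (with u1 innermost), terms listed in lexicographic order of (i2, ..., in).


not equal; the first gives [[[[u1, u4], u2], u3], u5] - [[[[u1, u4], u3], u2], u5] - [[[[u1, u4], u5], u2], u3] + [[[[u1, u4], u5], u3], u2] and the second -[[[[u1, u4], u2], u3], u5] + [[[[u1, u4], u3], u2], u5] + [[[[u1, u4], u5], u2], u3] - [[[[u1, u4], u5], u3], u2]

The first composite normalizes to [[[[u1, u4], u2], u3], u5] - [[[[u1, u4], u3], u2], u5] - [[[[u1, u4], u5], u2], u3] + [[[[u1, u4], u5], u3], u2]
The second composite normalizes to -[[[[u1, u4], u2], u3], u5] + [[[[u1, u4], u3], u2], u5] + [[[[u1, u4], u5], u2], u3] - [[[[u1, u4], u5], u3], u2]
No match — not equal.


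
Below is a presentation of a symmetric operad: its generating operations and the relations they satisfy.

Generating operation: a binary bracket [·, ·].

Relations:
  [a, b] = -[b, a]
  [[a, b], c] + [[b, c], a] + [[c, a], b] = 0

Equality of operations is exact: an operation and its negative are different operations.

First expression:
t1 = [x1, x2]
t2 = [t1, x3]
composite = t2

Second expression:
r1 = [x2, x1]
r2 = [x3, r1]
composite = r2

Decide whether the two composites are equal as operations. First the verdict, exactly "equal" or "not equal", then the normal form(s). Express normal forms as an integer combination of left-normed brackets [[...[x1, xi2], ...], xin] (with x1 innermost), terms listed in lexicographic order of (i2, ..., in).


The first expression, normalized: [[x1, x2], x3]
The second expression, normalized: [[x1, x2], x3]
The normal forms match — equal.

equal; the common form is [[x1, x2], x3]


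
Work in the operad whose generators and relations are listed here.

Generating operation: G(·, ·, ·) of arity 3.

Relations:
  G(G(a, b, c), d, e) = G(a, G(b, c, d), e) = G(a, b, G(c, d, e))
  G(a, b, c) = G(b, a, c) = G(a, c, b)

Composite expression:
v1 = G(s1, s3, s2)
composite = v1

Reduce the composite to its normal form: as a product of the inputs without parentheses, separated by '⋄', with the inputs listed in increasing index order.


s1 ⋄ s2 ⋄ s3

Key point: G commutes, so take the s-inputs in any fixed order.
G(s1, s3, s2) flattens to s1 ⋄ s3 ⋄ s2
commutativity sorts the factors: s1 ⋄ s2 ⋄ s3


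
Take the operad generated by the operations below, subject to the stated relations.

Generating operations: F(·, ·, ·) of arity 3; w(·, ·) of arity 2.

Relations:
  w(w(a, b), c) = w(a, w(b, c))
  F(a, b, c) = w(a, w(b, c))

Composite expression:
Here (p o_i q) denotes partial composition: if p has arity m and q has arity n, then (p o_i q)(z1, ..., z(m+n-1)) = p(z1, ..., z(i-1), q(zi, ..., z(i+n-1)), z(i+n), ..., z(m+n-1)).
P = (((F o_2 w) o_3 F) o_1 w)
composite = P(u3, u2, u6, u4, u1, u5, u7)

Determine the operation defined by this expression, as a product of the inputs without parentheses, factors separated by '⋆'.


Every regrouping of F is equal, so read the u-inputs in written order.
w(u3, u2) reduces to u3 ⋆ u2
F(u4, u1, u5) reduces to u4 ⋆ u1 ⋆ u5
w(u6, F(u4, u1, u5)) reduces to u6 ⋆ u4 ⋆ u1 ⋆ u5
F(w(u3, u2), w(u6, F(u4, u1, u5)), u7) reduces to u3 ⋆ u2 ⋆ u6 ⋆ u4 ⋆ u1 ⋆ u5 ⋆ u7

u3 ⋆ u2 ⋆ u6 ⋆ u4 ⋆ u1 ⋆ u5 ⋆ u7


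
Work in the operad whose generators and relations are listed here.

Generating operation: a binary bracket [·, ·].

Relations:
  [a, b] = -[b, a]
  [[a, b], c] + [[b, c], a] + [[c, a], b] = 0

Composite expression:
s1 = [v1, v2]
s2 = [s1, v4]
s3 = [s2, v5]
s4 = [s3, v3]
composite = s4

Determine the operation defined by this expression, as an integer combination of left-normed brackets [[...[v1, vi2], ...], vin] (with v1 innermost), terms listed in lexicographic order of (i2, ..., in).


[[[[v1, v2], v4], v5], v3]

Left-normed coefficients sit on the v1-initial expansion words.
Composite bracket: [[[[v1, v2], v4], v5], v3]
Under [a, b] = ab - ba we get 16 signed associative words (2^4 = 16).
Keep just the words that open with v1:
  the word v1v2v4v5v3 carries sign +1 and contributes +[[[[v1, v2], v4], v5], v3]


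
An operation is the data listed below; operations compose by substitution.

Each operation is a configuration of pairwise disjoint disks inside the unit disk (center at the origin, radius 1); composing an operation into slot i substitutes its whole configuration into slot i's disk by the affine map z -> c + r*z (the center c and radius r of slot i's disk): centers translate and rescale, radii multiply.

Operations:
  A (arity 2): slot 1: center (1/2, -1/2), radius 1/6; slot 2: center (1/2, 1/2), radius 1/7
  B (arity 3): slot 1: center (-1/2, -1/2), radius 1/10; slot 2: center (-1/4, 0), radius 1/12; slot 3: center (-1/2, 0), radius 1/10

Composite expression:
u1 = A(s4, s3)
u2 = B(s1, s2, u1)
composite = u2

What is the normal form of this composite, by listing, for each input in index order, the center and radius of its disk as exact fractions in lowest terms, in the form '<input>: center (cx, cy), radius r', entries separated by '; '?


s1: center (-1/2, -1/2), radius 1/10; s2: center (-1/4, 0), radius 1/12; s3: center (-9/20, 1/20), radius 1/70; s4: center (-9/20, -1/20), radius 1/60

Follow each s-input down from B: c' goes to c + r*c', radius to r*r'.
tracing s1 down its 1-map path: center (-1/2, -1/2), radius 1/10
tracing s2 down its 1-map path: center (-1/4, 0), radius 1/12
tracing s4 down its 2-map path: center (-9/20, -1/20), radius 1/60
tracing s3 down its 2-map path: center (-9/20, 1/20), radius 1/70


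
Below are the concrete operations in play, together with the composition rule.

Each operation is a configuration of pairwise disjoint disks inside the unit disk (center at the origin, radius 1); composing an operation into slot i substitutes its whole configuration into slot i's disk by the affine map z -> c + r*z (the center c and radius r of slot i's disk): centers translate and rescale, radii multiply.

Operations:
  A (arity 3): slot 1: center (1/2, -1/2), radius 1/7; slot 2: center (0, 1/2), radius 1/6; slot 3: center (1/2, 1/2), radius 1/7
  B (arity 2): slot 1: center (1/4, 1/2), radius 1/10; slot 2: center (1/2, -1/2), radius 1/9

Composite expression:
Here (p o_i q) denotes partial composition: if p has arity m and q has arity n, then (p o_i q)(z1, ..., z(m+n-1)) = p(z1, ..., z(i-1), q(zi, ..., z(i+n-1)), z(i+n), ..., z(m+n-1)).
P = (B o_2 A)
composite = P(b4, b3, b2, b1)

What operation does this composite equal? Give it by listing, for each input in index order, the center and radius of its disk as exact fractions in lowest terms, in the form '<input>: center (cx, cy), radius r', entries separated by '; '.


b1: center (5/9, -4/9), radius 1/63; b2: center (1/2, -4/9), radius 1/54; b3: center (5/9, -5/9), radius 1/63; b4: center (1/4, 1/2), radius 1/10

Below B, radii multiply path by path; the b-disk centers shift.
for b4, the 1-step affine chain lands on center (1/4, 1/2), radius 1/10
for b3, the 2-step affine chain lands on center (5/9, -5/9), radius 1/63
for b2, the 2-step affine chain lands on center (1/2, -4/9), radius 1/54
for b1, the 2-step affine chain lands on center (5/9, -4/9), radius 1/63


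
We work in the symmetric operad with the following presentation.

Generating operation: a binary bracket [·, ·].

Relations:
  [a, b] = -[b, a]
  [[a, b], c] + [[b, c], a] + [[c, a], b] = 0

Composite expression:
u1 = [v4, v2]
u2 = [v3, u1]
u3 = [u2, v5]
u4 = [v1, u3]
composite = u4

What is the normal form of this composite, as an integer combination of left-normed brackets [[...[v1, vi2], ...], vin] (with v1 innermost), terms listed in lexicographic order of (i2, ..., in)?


Expand each bracket as ab - ba; the v1-initial words give the coefficients.
Composite bracket: [v1, [[v3, [v4, v2]], v5]]
Full expansion: 16 signed words from ab - ba (2^4 = 16).
Words beginning with v1 determine it all:
  the word v1v2v4v3v5 carries sign +1 and contributes +[[[[v1, v2], v4], v3], v5]
  the word v1v3v2v4v5 carries sign -1 and contributes -[[[[v1, v3], v2], v4], v5]
  the word v1v3v4v2v5 carries sign +1 and contributes +[[[[v1, v3], v4], v2], v5]
  the word v1v4v2v3v5 carries sign -1 and contributes -[[[[v1, v4], v2], v3], v5]
  the word v1v5v2v4v3 carries sign -1 and contributes -[[[[v1, v5], v2], v4], v3]
  the word v1v5v3v2v4 carries sign +1 and contributes +[[[[v1, v5], v3], v2], v4]
  the word v1v5v3v4v2 carries sign -1 and contributes -[[[[v1, v5], v3], v4], v2]
  the word v1v5v4v2v3 carries sign +1 and contributes +[[[[v1, v5], v4], v2], v3]

[[[[v1, v2], v4], v3], v5] - [[[[v1, v3], v2], v4], v5] + [[[[v1, v3], v4], v2], v5] - [[[[v1, v4], v2], v3], v5] - [[[[v1, v5], v2], v4], v3] + [[[[v1, v5], v3], v2], v4] - [[[[v1, v5], v3], v4], v2] + [[[[v1, v5], v4], v2], v3]
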